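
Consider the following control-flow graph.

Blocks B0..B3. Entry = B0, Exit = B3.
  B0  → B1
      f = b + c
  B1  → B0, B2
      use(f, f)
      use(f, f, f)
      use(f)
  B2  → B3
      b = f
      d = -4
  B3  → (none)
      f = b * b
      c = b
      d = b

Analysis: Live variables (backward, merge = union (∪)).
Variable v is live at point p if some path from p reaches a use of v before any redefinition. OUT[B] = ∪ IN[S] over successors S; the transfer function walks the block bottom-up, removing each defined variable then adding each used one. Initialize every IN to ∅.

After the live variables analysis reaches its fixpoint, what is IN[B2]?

Converged values:
  B0:   IN={b, c}   OUT={b, c, f}
  B1:   IN={b, c, f}   OUT={b, c, f}
  B2:   IN={f}   OUT={b}
  B3:   IN={b}   OUT={}

Merge at B2: OUT[B2] = IN[B3] = {b}
Applying B2's transfer function to that OUT value gives IN[B2] (row B2 above).

Answer: {f}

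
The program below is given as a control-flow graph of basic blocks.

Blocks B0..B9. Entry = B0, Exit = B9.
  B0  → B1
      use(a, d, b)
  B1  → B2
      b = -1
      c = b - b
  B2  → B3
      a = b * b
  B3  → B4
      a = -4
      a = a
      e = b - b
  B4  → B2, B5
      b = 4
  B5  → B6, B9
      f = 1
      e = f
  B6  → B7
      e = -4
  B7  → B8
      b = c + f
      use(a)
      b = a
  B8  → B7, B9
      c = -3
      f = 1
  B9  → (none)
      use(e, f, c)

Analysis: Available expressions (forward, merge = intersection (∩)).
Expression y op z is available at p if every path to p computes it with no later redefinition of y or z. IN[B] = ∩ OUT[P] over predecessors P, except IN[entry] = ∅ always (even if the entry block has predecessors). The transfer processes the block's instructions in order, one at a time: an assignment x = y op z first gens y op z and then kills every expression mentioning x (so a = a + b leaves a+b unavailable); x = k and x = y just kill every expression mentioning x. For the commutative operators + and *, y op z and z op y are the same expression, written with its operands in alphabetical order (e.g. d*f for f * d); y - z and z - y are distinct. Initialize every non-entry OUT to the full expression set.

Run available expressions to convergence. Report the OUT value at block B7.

Answer: {c+f}

Working:
Converged values:
  B0: | IN={} | OUT={}
  B1: | IN={} | OUT={b-b}
  B2: | IN={} | OUT={b*b}
  B3: | IN={b*b} | OUT={b*b, b-b}
  B4: | IN={b*b, b-b} | OUT={}
  B5: | IN={} | OUT={}
  B6: | IN={} | OUT={}
  B7: | IN={} | OUT={c+f}
  B8: | IN={c+f} | OUT={}
  B9: | IN={} | OUT={}

Merge at B7: IN[B7] = OUT[B6] ∩ OUT[B8] = {}
Applying B7's transfer function to that IN value gives OUT[B7] (row B7 above).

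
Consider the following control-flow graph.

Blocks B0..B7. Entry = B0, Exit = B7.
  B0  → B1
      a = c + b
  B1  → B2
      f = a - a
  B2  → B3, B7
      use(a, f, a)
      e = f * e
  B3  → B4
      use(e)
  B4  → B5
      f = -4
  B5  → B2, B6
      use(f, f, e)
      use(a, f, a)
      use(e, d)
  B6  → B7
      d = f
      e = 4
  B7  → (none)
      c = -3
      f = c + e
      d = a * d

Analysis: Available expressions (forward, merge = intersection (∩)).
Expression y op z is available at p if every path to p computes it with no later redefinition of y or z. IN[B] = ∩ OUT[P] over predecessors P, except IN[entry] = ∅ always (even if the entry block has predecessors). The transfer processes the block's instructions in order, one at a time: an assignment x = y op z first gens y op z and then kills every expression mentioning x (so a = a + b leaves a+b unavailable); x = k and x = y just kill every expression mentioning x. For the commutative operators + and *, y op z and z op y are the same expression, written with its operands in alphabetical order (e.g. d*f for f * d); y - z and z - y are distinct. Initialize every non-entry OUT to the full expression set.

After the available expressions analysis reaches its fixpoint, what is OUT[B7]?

Converged values:
  B0:  IN={}  OUT={b+c}
  B1:  IN={b+c}  OUT={a-a, b+c}
  B2:  IN={a-a, b+c}  OUT={a-a, b+c}
  B3:  IN={a-a, b+c}  OUT={a-a, b+c}
  B4:  IN={a-a, b+c}  OUT={a-a, b+c}
  B5:  IN={a-a, b+c}  OUT={a-a, b+c}
  B6:  IN={a-a, b+c}  OUT={a-a, b+c}
  B7:  IN={a-a, b+c}  OUT={a-a, c+e}

Merge at B7: IN[B7] = OUT[B2] ∩ OUT[B6] = {a-a, b+c}
Applying B7's transfer function to that IN value gives OUT[B7] (row B7 above).

Answer: {a-a, c+e}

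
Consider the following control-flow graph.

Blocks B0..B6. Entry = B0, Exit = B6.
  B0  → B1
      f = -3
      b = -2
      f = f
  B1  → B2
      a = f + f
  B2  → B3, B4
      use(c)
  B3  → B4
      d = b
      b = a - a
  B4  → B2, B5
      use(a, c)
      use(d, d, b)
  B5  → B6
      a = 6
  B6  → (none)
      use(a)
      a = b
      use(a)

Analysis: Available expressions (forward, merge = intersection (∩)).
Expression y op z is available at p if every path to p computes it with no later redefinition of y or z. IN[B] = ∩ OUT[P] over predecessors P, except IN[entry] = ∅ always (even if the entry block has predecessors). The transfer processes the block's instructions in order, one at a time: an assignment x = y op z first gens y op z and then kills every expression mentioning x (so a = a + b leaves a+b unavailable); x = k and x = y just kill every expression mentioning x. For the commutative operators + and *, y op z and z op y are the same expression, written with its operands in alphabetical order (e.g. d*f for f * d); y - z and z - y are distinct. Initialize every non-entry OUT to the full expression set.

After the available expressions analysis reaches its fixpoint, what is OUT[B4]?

Answer: {f+f}

Working:
Fixpoint table:
  B0:  IN={}  OUT={}
  B1:  IN={}  OUT={f+f}
  B2:  IN={f+f}  OUT={f+f}
  B3:  IN={f+f}  OUT={a-a, f+f}
  B4:  IN={f+f}  OUT={f+f}
  B5:  IN={f+f}  OUT={f+f}
  B6:  IN={f+f}  OUT={f+f}

Merge at B4: IN[B4] = OUT[B2] ∩ OUT[B3] = {f+f}
Applying B4's transfer function to that IN value gives OUT[B4] (row B4 above).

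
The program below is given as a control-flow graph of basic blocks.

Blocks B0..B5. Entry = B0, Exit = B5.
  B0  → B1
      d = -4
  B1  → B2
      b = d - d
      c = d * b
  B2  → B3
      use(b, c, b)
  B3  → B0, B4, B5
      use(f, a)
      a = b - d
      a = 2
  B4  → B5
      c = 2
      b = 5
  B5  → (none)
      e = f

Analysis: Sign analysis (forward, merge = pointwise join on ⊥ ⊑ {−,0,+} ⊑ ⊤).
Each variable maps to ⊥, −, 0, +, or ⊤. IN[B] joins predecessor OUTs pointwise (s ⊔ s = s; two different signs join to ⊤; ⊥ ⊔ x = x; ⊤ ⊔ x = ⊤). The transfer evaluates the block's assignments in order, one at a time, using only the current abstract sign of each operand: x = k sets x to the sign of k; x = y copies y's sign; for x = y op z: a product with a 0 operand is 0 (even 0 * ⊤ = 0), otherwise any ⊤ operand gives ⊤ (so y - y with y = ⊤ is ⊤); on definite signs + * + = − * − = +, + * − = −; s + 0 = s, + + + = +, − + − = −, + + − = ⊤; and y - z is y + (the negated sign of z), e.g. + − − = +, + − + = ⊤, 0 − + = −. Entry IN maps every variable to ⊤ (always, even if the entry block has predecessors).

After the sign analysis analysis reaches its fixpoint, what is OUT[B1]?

Answer: {a: ⊤, b: ⊤, c: ⊤, d: -, e: ⊤, f: ⊤}

Derivation:
Converged values:
  B0: | IN=(all ⊤) | OUT={d:-; rest ⊤}
  B1: | IN={d:-; rest ⊤} | OUT={d:-; rest ⊤}
  B2: | IN={d:-; rest ⊤} | OUT={d:-; rest ⊤}
  B3: | IN={d:-; rest ⊤} | OUT={a:+, d:-; rest ⊤}
  B4: | IN={a:+, d:-; rest ⊤} | OUT={a:+, b:+, c:+, d:-; rest ⊤}
  B5: | IN={a:+, d:-; rest ⊤} | OUT={a:+, d:-; rest ⊤}

Merge at B1: IN[B1] = OUT[B0] = {a: ⊤, b: ⊤, c: ⊤, d: -, e: ⊤, f: ⊤}
Applying B1's transfer function to that IN value gives OUT[B1] (row B1 above).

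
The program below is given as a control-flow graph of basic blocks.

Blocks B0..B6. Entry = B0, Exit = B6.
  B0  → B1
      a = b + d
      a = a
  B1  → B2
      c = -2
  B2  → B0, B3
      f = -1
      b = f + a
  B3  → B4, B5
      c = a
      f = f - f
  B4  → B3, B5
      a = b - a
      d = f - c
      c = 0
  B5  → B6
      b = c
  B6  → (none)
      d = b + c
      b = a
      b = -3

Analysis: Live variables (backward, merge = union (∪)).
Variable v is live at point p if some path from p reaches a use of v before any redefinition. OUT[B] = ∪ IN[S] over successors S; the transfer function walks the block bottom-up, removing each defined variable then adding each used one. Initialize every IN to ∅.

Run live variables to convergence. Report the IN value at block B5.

Answer: {a, c}

Trace:
Converged values:
  B0:  IN={b, d}  OUT={a, d}
  B1:  IN={a, d}  OUT={a, d}
  B2:  IN={a, d}  OUT={a, b, d, f}
  B3:  IN={a, b, f}  OUT={a, b, c, f}
  B4:  IN={a, b, c, f}  OUT={a, b, c, f}
  B5:  IN={a, c}  OUT={a, b, c}
  B6:  IN={a, b, c}  OUT={}

Merge at B5: OUT[B5] = IN[B6] = {a, b, c}
Applying B5's transfer function to that OUT value gives IN[B5] (row B5 above).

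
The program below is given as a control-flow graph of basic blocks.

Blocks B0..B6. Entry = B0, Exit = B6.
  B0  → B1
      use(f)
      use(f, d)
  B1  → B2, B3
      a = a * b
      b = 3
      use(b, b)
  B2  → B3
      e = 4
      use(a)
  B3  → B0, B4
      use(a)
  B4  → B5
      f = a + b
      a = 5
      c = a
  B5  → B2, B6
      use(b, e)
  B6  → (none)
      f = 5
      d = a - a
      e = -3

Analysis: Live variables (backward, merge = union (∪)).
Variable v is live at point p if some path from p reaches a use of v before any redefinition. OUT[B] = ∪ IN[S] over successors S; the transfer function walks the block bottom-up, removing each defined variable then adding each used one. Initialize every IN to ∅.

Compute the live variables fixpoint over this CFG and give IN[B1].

Answer: {a, b, d, e, f}

Derivation:
Per-block solution:
  B0: | IN={a, b, d, e, f} | OUT={a, b, d, e, f}
  B1: | IN={a, b, d, e, f} | OUT={a, b, d, e, f}
  B2: | IN={a, b, d, f} | OUT={a, b, d, e, f}
  B3: | IN={a, b, d, e, f} | OUT={a, b, d, e, f}
  B4: | IN={a, b, d, e} | OUT={a, b, d, e, f}
  B5: | IN={a, b, d, e, f} | OUT={a, b, d, f}
  B6: | IN={a} | OUT={}

Merge at B1: OUT[B1] = IN[B2] ⊔ IN[B3] = {a, b, d, e, f}
Applying B1's transfer function to that OUT value gives IN[B1] (row B1 above).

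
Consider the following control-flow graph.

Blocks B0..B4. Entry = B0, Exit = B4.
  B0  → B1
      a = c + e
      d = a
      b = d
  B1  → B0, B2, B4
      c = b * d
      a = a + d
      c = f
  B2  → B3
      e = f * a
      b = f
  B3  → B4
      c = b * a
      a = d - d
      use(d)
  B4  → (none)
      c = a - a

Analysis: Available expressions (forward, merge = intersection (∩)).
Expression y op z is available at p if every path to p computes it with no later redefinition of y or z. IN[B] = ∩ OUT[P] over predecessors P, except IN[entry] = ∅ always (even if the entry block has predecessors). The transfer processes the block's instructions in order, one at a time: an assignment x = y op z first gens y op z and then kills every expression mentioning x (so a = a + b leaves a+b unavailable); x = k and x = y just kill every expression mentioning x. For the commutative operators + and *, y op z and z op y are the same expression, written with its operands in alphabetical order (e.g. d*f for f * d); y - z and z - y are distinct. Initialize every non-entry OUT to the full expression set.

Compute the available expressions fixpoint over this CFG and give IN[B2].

Converged values:
  B0:   IN={}   OUT={c+e}
  B1:   IN={c+e}   OUT={b*d}
  B2:   IN={b*d}   OUT={a*f}
  B3:   IN={a*f}   OUT={d-d}
  B4:   IN={}   OUT={a-a}

Merge at B2: IN[B2] = OUT[B1] = {b*d}

Answer: {b*d}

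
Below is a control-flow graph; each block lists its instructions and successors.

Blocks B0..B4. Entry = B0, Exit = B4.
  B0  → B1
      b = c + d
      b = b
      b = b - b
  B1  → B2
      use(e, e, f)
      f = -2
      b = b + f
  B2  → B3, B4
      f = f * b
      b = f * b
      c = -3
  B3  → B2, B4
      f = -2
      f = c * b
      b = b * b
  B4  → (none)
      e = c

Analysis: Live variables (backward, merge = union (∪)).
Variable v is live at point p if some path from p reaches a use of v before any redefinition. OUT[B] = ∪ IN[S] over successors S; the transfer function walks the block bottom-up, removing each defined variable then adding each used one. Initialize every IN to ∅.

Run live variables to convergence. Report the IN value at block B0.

Answer: {c, d, e, f}

Derivation:
Converged values:
  B0: | IN={c, d, e, f} | OUT={b, e, f}
  B1: | IN={b, e, f} | OUT={b, f}
  B2: | IN={b, f} | OUT={b, c}
  B3: | IN={b, c} | OUT={b, c, f}
  B4: | IN={c} | OUT={}

Merge at B0: OUT[B0] = IN[B1] = {b, e, f}
Applying B0's transfer function to that OUT value gives IN[B0] (row B0 above).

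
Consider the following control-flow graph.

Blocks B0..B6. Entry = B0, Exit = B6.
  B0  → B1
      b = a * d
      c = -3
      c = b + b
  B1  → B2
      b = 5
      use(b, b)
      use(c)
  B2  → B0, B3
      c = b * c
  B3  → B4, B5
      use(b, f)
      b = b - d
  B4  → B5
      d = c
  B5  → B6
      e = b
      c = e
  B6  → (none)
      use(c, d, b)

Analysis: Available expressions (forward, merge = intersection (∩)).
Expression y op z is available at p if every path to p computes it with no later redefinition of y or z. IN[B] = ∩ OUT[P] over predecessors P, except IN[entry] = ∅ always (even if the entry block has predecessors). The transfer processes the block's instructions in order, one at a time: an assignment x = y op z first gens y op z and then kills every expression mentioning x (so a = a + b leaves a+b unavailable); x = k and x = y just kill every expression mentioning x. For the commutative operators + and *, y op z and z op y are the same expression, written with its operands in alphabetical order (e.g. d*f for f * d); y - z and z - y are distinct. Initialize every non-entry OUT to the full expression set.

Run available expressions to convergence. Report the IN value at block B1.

Fixpoint table:
  B0:   IN={}   OUT={a*d, b+b}
  B1:   IN={a*d, b+b}   OUT={a*d}
  B2:   IN={a*d}   OUT={a*d}
  B3:   IN={a*d}   OUT={a*d}
  B4:   IN={a*d}   OUT={}
  B5:   IN={}   OUT={}
  B6:   IN={}   OUT={}

Merge at B1: IN[B1] = OUT[B0] = {a*d, b+b}

Answer: {a*d, b+b}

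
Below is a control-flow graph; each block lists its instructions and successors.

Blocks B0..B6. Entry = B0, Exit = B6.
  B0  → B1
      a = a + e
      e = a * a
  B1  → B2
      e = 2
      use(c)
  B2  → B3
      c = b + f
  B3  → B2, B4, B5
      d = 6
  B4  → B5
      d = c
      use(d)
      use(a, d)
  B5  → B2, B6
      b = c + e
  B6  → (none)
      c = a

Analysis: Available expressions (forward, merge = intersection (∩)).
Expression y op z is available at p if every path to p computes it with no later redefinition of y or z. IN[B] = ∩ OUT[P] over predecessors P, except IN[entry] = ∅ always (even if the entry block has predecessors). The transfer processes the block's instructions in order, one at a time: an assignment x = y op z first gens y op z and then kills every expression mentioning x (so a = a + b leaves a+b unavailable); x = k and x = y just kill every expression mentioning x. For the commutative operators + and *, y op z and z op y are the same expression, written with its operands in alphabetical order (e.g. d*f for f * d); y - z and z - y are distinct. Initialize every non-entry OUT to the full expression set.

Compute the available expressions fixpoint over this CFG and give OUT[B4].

Per-block solution:
  B0:  IN={}  OUT={a*a}
  B1:  IN={a*a}  OUT={a*a}
  B2:  IN={a*a}  OUT={a*a, b+f}
  B3:  IN={a*a, b+f}  OUT={a*a, b+f}
  B4:  IN={a*a, b+f}  OUT={a*a, b+f}
  B5:  IN={a*a, b+f}  OUT={a*a, c+e}
  B6:  IN={a*a, c+e}  OUT={a*a}

Merge at B4: IN[B4] = OUT[B3] = {a*a, b+f}
Applying B4's transfer function to that IN value gives OUT[B4] (row B4 above).

Answer: {a*a, b+f}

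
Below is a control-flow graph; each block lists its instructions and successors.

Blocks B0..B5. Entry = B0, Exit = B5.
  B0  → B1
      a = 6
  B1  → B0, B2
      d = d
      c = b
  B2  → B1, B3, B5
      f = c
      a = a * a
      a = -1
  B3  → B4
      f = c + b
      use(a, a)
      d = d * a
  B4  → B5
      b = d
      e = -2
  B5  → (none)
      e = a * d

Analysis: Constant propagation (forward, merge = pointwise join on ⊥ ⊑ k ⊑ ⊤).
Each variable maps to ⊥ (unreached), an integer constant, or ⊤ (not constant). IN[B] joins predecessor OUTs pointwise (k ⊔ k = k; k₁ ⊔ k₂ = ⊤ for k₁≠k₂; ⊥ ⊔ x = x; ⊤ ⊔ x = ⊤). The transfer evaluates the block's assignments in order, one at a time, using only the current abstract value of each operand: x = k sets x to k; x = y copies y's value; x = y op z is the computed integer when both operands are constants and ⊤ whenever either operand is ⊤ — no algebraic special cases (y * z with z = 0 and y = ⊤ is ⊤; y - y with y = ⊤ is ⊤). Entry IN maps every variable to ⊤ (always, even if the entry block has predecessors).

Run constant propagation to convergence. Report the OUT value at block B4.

Per-block solution:
  B0: | IN=(all ⊤) | OUT={a:6; rest ⊤}
  B1: | IN=(all ⊤) | OUT=(all ⊤)
  B2: | IN=(all ⊤) | OUT={a:-1; rest ⊤}
  B3: | IN={a:-1; rest ⊤} | OUT={a:-1; rest ⊤}
  B4: | IN={a:-1; rest ⊤} | OUT={a:-1, e:-2; rest ⊤}
  B5: | IN={a:-1; rest ⊤} | OUT={a:-1; rest ⊤}

Merge at B4: IN[B4] = OUT[B3] = {a: -1, b: ⊤, c: ⊤, d: ⊤, e: ⊤, f: ⊤}
Applying B4's transfer function to that IN value gives OUT[B4] (row B4 above).

Answer: {a: -1, b: ⊤, c: ⊤, d: ⊤, e: -2, f: ⊤}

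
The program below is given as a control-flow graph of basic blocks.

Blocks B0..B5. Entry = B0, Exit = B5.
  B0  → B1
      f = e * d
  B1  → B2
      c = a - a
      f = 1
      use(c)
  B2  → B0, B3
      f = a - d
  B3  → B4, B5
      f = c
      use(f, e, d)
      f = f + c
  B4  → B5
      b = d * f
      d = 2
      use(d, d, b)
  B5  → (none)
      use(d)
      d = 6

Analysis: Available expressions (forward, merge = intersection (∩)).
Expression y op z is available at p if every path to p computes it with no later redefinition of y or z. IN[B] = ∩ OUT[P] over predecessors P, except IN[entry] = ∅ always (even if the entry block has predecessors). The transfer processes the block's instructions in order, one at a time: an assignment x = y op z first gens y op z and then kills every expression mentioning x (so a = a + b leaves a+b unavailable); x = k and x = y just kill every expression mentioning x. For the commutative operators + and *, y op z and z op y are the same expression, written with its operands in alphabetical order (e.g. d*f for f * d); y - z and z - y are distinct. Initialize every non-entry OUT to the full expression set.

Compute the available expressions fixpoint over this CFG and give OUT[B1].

Answer: {a-a, d*e}

Derivation:
Per-block solution:
  B0: | IN={} | OUT={d*e}
  B1: | IN={d*e} | OUT={a-a, d*e}
  B2: | IN={a-a, d*e} | OUT={a-a, a-d, d*e}
  B3: | IN={a-a, a-d, d*e} | OUT={a-a, a-d, d*e}
  B4: | IN={a-a, a-d, d*e} | OUT={a-a}
  B5: | IN={a-a} | OUT={a-a}

Merge at B1: IN[B1] = OUT[B0] = {d*e}
Applying B1's transfer function to that IN value gives OUT[B1] (row B1 above).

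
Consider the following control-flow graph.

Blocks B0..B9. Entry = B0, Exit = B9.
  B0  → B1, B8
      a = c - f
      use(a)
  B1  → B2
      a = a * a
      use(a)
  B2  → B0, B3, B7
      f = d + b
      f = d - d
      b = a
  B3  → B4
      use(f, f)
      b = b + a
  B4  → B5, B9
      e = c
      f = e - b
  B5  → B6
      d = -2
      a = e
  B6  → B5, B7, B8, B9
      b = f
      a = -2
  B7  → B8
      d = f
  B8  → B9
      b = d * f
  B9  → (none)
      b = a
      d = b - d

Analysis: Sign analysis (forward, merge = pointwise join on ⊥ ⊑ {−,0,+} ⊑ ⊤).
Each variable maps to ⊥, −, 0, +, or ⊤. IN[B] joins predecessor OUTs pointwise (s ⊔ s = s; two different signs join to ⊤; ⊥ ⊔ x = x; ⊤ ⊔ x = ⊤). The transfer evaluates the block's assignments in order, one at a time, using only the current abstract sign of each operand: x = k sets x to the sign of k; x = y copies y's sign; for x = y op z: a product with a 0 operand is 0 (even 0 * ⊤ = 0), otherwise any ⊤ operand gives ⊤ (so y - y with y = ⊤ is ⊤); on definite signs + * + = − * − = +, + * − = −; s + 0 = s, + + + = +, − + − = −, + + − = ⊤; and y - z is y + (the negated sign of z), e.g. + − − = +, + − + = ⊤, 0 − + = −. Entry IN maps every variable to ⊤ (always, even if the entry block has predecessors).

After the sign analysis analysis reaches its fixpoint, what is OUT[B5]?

Converged values:
  B0:   IN=(all ⊤)   OUT=(all ⊤)
  B1:   IN=(all ⊤)   OUT=(all ⊤)
  B2:   IN=(all ⊤)   OUT=(all ⊤)
  B3:   IN=(all ⊤)   OUT=(all ⊤)
  B4:   IN=(all ⊤)   OUT=(all ⊤)
  B5:   IN=(all ⊤)   OUT={d:-; rest ⊤}
  B6:   IN={d:-; rest ⊤}   OUT={a:-, d:-; rest ⊤}
  B7:   IN=(all ⊤)   OUT=(all ⊤)
  B8:   IN=(all ⊤)   OUT=(all ⊤)
  B9:   IN=(all ⊤)   OUT=(all ⊤)

Merge at B5: IN[B5] = OUT[B4] ⊔ OUT[B6] = {a: ⊤, b: ⊤, c: ⊤, d: ⊤, e: ⊤, f: ⊤}
Applying B5's transfer function to that IN value gives OUT[B5] (row B5 above).

Answer: {a: ⊤, b: ⊤, c: ⊤, d: -, e: ⊤, f: ⊤}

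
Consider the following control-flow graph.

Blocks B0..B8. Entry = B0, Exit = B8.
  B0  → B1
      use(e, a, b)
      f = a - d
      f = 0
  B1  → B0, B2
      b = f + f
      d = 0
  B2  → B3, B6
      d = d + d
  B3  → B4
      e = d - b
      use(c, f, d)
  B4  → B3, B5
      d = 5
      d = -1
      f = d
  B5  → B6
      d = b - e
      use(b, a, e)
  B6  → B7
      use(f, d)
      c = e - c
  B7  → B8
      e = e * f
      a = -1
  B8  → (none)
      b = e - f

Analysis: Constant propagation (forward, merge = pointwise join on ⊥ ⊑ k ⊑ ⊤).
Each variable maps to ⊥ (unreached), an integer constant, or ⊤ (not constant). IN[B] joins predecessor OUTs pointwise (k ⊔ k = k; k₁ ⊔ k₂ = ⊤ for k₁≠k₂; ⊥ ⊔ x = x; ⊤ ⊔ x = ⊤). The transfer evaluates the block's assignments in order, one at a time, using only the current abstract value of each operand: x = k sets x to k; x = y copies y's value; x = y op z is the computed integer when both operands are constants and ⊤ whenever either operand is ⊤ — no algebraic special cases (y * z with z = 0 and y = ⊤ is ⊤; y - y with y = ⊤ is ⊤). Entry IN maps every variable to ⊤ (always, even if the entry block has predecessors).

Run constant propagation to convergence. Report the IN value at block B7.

Answer: {a: ⊤, b: 0, c: ⊤, d: ⊤, e: ⊤, f: ⊤}

Derivation:
Fixpoint table:
  B0: | IN=(all ⊤) | OUT={f:0; rest ⊤}
  B1: | IN={f:0; rest ⊤} | OUT={b:0, d:0, f:0; rest ⊤}
  B2: | IN={b:0, d:0, f:0; rest ⊤} | OUT={b:0, d:0, f:0; rest ⊤}
  B3: | IN={b:0; rest ⊤} | OUT={b:0; rest ⊤}
  B4: | IN={b:0; rest ⊤} | OUT={b:0, d:-1, f:-1; rest ⊤}
  B5: | IN={b:0, d:-1, f:-1; rest ⊤} | OUT={b:0, f:-1; rest ⊤}
  B6: | IN={b:0; rest ⊤} | OUT={b:0; rest ⊤}
  B7: | IN={b:0; rest ⊤} | OUT={a:-1, b:0; rest ⊤}
  B8: | IN={a:-1, b:0; rest ⊤} | OUT={a:-1; rest ⊤}

Merge at B7: IN[B7] = OUT[B6] = {a: ⊤, b: 0, c: ⊤, d: ⊤, e: ⊤, f: ⊤}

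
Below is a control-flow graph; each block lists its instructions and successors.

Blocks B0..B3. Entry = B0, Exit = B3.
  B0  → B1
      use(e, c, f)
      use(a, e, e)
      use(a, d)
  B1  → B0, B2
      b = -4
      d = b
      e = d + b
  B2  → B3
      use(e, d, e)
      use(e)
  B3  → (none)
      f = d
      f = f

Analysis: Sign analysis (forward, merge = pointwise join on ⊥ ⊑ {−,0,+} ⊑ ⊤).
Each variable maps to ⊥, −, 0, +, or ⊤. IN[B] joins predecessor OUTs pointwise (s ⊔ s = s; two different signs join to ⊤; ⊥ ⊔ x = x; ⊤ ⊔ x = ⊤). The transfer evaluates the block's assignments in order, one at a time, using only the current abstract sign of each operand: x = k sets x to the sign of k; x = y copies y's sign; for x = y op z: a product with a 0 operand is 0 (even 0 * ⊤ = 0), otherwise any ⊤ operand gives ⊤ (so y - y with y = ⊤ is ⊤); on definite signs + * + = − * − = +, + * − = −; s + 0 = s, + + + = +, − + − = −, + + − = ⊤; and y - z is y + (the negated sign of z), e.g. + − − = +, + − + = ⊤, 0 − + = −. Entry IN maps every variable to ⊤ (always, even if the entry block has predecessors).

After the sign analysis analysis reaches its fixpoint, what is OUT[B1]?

Per-block solution:
  B0:   IN=(all ⊤)   OUT=(all ⊤)
  B1:   IN=(all ⊤)   OUT={b:-, d:-, e:-; rest ⊤}
  B2:   IN={b:-, d:-, e:-; rest ⊤}   OUT={b:-, d:-, e:-; rest ⊤}
  B3:   IN={b:-, d:-, e:-; rest ⊤}   OUT={b:-, d:-, e:-, f:-; rest ⊤}

Merge at B1: IN[B1] = OUT[B0] = {a: ⊤, b: ⊤, c: ⊤, d: ⊤, e: ⊤, f: ⊤}
Applying B1's transfer function to that IN value gives OUT[B1] (row B1 above).

Answer: {a: ⊤, b: -, c: ⊤, d: -, e: -, f: ⊤}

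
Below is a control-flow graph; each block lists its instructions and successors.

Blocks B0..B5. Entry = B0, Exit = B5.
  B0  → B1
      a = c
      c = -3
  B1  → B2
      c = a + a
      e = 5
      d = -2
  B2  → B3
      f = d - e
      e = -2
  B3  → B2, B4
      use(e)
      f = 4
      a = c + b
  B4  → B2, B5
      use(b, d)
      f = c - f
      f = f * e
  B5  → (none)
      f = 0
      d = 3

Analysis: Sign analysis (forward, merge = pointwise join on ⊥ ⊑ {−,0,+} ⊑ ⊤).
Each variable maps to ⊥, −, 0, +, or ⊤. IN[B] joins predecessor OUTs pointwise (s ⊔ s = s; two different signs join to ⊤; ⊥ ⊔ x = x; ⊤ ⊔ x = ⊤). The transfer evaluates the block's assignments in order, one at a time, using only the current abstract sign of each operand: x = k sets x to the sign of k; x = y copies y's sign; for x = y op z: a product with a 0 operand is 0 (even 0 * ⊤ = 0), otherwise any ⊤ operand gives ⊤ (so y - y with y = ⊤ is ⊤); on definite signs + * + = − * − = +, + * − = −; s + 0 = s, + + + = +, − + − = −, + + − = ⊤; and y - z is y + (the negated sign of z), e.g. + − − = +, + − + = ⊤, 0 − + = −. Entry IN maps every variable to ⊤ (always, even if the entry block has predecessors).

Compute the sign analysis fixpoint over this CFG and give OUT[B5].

Fixpoint table:
  B0: | IN=(all ⊤) | OUT={c:-; rest ⊤}
  B1: | IN={c:-; rest ⊤} | OUT={d:-, e:+; rest ⊤}
  B2: | IN={d:-; rest ⊤} | OUT={d:-, e:-; rest ⊤}
  B3: | IN={d:-, e:-; rest ⊤} | OUT={d:-, e:-, f:+; rest ⊤}
  B4: | IN={d:-, e:-, f:+; rest ⊤} | OUT={d:-, e:-; rest ⊤}
  B5: | IN={d:-, e:-; rest ⊤} | OUT={d:+, e:-, f:0; rest ⊤}

Merge at B5: IN[B5] = OUT[B4] = {a: ⊤, b: ⊤, c: ⊤, d: -, e: -, f: ⊤}
Applying B5's transfer function to that IN value gives OUT[B5] (row B5 above).

Answer: {a: ⊤, b: ⊤, c: ⊤, d: +, e: -, f: 0}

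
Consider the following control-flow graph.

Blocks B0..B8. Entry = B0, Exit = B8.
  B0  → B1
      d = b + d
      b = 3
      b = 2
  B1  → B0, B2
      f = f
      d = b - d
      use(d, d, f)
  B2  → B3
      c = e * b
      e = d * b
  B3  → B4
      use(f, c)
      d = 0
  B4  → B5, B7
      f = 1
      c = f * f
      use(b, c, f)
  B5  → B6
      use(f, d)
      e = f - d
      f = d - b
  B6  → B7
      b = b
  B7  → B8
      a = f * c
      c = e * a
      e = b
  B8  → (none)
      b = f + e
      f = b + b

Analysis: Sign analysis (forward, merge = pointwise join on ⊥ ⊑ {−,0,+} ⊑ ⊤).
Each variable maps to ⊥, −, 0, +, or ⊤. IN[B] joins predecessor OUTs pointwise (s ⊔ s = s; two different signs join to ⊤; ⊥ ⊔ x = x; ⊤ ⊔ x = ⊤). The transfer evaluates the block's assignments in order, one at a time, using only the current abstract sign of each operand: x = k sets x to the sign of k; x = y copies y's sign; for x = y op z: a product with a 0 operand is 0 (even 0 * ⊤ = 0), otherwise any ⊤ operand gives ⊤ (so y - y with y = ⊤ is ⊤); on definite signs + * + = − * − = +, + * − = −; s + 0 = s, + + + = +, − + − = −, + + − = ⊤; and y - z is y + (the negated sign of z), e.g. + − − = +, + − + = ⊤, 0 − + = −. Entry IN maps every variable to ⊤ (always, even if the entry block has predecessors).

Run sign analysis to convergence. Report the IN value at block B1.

Answer: {a: ⊤, b: +, c: ⊤, d: ⊤, e: ⊤, f: ⊤}

Trace:
Converged values:
  B0: | IN=(all ⊤) | OUT={b:+; rest ⊤}
  B1: | IN={b:+; rest ⊤} | OUT={b:+; rest ⊤}
  B2: | IN={b:+; rest ⊤} | OUT={b:+; rest ⊤}
  B3: | IN={b:+; rest ⊤} | OUT={b:+, d:0; rest ⊤}
  B4: | IN={b:+, d:0; rest ⊤} | OUT={b:+, c:+, d:0, f:+; rest ⊤}
  B5: | IN={b:+, c:+, d:0, f:+; rest ⊤} | OUT={b:+, c:+, d:0, e:+, f:-; rest ⊤}
  B6: | IN={b:+, c:+, d:0, e:+, f:-; rest ⊤} | OUT={b:+, c:+, d:0, e:+, f:-; rest ⊤}
  B7: | IN={b:+, c:+, d:0; rest ⊤} | OUT={b:+, d:0, e:+; rest ⊤}
  B8: | IN={b:+, d:0, e:+; rest ⊤} | OUT={d:0, e:+; rest ⊤}

Merge at B1: IN[B1] = OUT[B0] = {a: ⊤, b: +, c: ⊤, d: ⊤, e: ⊤, f: ⊤}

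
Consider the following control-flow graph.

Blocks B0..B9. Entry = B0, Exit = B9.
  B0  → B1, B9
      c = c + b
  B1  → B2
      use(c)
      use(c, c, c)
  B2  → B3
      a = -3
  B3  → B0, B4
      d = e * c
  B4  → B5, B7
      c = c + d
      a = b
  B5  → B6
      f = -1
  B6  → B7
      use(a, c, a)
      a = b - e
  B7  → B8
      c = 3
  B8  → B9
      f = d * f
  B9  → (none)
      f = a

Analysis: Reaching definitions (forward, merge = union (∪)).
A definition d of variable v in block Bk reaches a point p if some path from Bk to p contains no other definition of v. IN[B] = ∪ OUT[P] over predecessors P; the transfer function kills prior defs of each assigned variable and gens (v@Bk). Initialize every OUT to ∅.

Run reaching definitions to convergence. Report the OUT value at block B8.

Answer: {a@B4, a@B6, c@B7, d@B3, f@B8}

Derivation:
Converged values:
  B0:   IN={a@B2, c@B0, d@B3}   OUT={a@B2, c@B0, d@B3}
  B1:   IN={a@B2, c@B0, d@B3}   OUT={a@B2, c@B0, d@B3}
  B2:   IN={a@B2, c@B0, d@B3}   OUT={a@B2, c@B0, d@B3}
  B3:   IN={a@B2, c@B0, d@B3}   OUT={a@B2, c@B0, d@B3}
  B4:   IN={a@B2, c@B0, d@B3}   OUT={a@B4, c@B4, d@B3}
  B5:   IN={a@B4, c@B4, d@B3}   OUT={a@B4, c@B4, d@B3, f@B5}
  B6:   IN={a@B4, c@B4, d@B3, f@B5}   OUT={a@B6, c@B4, d@B3, f@B5}
  B7:   IN={a@B4, a@B6, c@B4, d@B3, f@B5}   OUT={a@B4, a@B6, c@B7, d@B3, f@B5}
  B8:   IN={a@B4, a@B6, c@B7, d@B3, f@B5}   OUT={a@B4, a@B6, c@B7, d@B3, f@B8}
  B9:   IN={a@B2, a@B4, a@B6, c@B0, c@B7, d@B3, f@B8}   OUT={a@B2, a@B4, a@B6, c@B0, c@B7, d@B3, f@B9}

Merge at B8: IN[B8] = OUT[B7] = {a@B4, a@B6, c@B7, d@B3, f@B5}
Applying B8's transfer function to that IN value gives OUT[B8] (row B8 above).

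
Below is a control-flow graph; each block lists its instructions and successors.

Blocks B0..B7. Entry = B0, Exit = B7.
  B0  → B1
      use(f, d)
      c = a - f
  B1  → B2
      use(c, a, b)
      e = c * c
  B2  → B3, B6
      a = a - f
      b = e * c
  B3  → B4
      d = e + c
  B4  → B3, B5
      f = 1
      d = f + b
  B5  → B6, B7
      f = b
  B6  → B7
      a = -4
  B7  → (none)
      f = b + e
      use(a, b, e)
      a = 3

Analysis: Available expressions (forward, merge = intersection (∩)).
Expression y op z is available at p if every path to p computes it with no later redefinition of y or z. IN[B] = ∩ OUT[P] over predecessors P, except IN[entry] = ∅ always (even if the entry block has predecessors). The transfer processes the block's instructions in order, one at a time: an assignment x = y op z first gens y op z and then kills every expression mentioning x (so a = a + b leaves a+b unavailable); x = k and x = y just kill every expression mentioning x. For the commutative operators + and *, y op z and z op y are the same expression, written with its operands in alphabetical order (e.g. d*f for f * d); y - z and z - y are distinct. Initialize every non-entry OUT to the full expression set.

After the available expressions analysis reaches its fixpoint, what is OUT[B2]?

Answer: {c*c, c*e}

Derivation:
Converged values:
  B0:   IN={}   OUT={a-f}
  B1:   IN={a-f}   OUT={a-f, c*c}
  B2:   IN={a-f, c*c}   OUT={c*c, c*e}
  B3:   IN={c*c, c*e}   OUT={c*c, c*e, c+e}
  B4:   IN={c*c, c*e, c+e}   OUT={b+f, c*c, c*e, c+e}
  B5:   IN={b+f, c*c, c*e, c+e}   OUT={c*c, c*e, c+e}
  B6:   IN={c*c, c*e}   OUT={c*c, c*e}
  B7:   IN={c*c, c*e}   OUT={b+e, c*c, c*e}

Merge at B2: IN[B2] = OUT[B1] = {a-f, c*c}
Applying B2's transfer function to that IN value gives OUT[B2] (row B2 above).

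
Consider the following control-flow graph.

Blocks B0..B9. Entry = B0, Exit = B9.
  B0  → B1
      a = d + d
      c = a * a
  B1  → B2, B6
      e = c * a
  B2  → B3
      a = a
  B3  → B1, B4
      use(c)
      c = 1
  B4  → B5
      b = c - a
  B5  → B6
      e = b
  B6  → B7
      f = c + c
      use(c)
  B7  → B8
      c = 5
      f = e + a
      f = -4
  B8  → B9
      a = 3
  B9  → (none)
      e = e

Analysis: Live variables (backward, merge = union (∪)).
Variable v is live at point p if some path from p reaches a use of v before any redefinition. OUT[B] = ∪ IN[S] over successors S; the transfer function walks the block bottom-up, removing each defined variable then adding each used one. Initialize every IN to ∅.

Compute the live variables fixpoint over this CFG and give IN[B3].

Fixpoint table:
  B0:   IN={d}   OUT={a, c}
  B1:   IN={a, c}   OUT={a, c, e}
  B2:   IN={a, c}   OUT={a, c}
  B3:   IN={a, c}   OUT={a, c}
  B4:   IN={a, c}   OUT={a, b, c}
  B5:   IN={a, b, c}   OUT={a, c, e}
  B6:   IN={a, c, e}   OUT={a, e}
  B7:   IN={a, e}   OUT={e}
  B8:   IN={e}   OUT={e}
  B9:   IN={e}   OUT={}

Merge at B3: OUT[B3] = IN[B1] ⊔ IN[B4] = {a, c}
Applying B3's transfer function to that OUT value gives IN[B3] (row B3 above).

Answer: {a, c}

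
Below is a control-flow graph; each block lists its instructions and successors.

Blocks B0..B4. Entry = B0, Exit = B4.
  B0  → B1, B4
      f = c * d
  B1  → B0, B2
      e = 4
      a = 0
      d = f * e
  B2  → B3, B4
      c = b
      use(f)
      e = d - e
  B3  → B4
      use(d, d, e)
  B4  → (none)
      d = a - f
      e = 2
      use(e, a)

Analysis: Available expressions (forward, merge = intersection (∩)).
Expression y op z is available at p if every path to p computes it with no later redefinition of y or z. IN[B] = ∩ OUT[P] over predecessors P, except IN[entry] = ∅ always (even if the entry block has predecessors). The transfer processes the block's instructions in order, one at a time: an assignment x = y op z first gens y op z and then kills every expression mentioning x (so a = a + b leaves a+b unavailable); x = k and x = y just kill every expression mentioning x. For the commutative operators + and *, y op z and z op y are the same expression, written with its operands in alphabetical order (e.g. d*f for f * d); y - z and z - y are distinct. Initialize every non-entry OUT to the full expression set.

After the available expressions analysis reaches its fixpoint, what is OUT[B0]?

Converged values:
  B0:  IN={}  OUT={c*d}
  B1:  IN={c*d}  OUT={e*f}
  B2:  IN={e*f}  OUT={}
  B3:  IN={}  OUT={}
  B4:  IN={}  OUT={a-f}

Merge at B0 (entry node, so the boundary value {} is joined with the incoming edge(s)): IN[B0] = {} ∩ OUT[B1] = {}
Applying B0's transfer function to that IN value gives OUT[B0] (row B0 above).

Answer: {c*d}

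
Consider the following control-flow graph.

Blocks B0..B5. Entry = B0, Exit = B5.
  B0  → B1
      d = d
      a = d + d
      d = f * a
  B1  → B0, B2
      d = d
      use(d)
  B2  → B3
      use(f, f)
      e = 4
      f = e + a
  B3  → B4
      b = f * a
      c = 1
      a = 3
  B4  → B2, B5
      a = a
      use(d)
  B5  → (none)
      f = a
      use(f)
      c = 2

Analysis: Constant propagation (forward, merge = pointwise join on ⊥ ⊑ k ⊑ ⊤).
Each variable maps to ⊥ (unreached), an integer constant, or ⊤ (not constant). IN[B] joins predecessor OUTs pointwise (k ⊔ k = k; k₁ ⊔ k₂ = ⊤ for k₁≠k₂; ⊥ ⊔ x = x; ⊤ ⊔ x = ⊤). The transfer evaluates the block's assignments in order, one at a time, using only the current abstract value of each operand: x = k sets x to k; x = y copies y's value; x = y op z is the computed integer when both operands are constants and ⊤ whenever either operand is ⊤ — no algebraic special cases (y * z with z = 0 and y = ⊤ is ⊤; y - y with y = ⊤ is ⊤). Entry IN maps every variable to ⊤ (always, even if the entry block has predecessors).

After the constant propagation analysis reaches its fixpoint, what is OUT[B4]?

Answer: {a: 3, b: ⊤, c: 1, d: ⊤, e: 4, f: ⊤}

Derivation:
Per-block solution:
  B0:  IN=(all ⊤)  OUT=(all ⊤)
  B1:  IN=(all ⊤)  OUT=(all ⊤)
  B2:  IN=(all ⊤)  OUT={e:4; rest ⊤}
  B3:  IN={e:4; rest ⊤}  OUT={a:3, c:1, e:4; rest ⊤}
  B4:  IN={a:3, c:1, e:4; rest ⊤}  OUT={a:3, c:1, e:4; rest ⊤}
  B5:  IN={a:3, c:1, e:4; rest ⊤}  OUT={a:3, c:2, e:4, f:3; rest ⊤}

Merge at B4: IN[B4] = OUT[B3] = {a: 3, b: ⊤, c: 1, d: ⊤, e: 4, f: ⊤}
Applying B4's transfer function to that IN value gives OUT[B4] (row B4 above).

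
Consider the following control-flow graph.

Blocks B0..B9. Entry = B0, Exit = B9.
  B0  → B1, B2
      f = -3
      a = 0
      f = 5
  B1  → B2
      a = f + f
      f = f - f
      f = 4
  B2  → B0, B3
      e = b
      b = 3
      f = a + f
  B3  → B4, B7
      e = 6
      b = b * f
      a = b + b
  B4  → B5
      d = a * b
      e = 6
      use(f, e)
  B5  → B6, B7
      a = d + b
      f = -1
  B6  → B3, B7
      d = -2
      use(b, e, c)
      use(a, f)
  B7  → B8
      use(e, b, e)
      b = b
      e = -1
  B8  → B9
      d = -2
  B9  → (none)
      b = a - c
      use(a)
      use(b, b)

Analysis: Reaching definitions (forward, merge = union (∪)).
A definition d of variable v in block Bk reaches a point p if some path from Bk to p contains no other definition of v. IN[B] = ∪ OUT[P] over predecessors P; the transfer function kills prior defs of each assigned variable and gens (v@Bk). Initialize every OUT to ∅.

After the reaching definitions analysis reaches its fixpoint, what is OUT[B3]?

Converged values:
  B0:  IN={a@B0, a@B1, b@B2, e@B2, f@B2}  OUT={a@B0, b@B2, e@B2, f@B0}
  B1:  IN={a@B0, b@B2, e@B2, f@B0}  OUT={a@B1, b@B2, e@B2, f@B1}
  B2:  IN={a@B0, a@B1, b@B2, e@B2, f@B0, f@B1}  OUT={a@B0, a@B1, b@B2, e@B2, f@B2}
  B3:  IN={a@B0, a@B1, a@B5, b@B2, b@B3, d@B6, e@B2, e@B4, f@B2, f@B5}  OUT={a@B3, b@B3, d@B6, e@B3, f@B2, f@B5}
  B4:  IN={a@B3, b@B3, d@B6, e@B3, f@B2, f@B5}  OUT={a@B3, b@B3, d@B4, e@B4, f@B2, f@B5}
  B5:  IN={a@B3, b@B3, d@B4, e@B4, f@B2, f@B5}  OUT={a@B5, b@B3, d@B4, e@B4, f@B5}
  B6:  IN={a@B5, b@B3, d@B4, e@B4, f@B5}  OUT={a@B5, b@B3, d@B6, e@B4, f@B5}
  B7:  IN={a@B3, a@B5, b@B3, d@B4, d@B6, e@B3, e@B4, f@B2, f@B5}  OUT={a@B3, a@B5, b@B7, d@B4, d@B6, e@B7, f@B2, f@B5}
  B8:  IN={a@B3, a@B5, b@B7, d@B4, d@B6, e@B7, f@B2, f@B5}  OUT={a@B3, a@B5, b@B7, d@B8, e@B7, f@B2, f@B5}
  B9:  IN={a@B3, a@B5, b@B7, d@B8, e@B7, f@B2, f@B5}  OUT={a@B3, a@B5, b@B9, d@B8, e@B7, f@B2, f@B5}

Merge at B3: IN[B3] = OUT[B2] ⊔ OUT[B6] = {a@B0, a@B1, a@B5, b@B2, b@B3, d@B6, e@B2, e@B4, f@B2, f@B5}
Applying B3's transfer function to that IN value gives OUT[B3] (row B3 above).

Answer: {a@B3, b@B3, d@B6, e@B3, f@B2, f@B5}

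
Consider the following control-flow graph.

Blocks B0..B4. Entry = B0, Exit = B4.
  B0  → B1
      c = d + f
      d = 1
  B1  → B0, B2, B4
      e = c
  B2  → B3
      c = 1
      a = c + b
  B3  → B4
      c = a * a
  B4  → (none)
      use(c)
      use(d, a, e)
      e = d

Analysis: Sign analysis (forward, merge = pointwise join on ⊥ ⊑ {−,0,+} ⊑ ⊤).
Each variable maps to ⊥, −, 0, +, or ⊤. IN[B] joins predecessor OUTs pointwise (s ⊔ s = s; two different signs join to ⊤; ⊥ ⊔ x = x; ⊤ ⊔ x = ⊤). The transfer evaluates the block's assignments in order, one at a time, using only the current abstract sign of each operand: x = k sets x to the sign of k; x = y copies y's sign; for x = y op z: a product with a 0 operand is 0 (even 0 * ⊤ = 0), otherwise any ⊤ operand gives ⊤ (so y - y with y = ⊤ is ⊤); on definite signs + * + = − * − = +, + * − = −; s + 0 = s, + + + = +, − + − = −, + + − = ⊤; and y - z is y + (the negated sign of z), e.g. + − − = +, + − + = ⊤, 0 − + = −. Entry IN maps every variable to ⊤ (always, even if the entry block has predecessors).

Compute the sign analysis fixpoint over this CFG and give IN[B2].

Per-block solution:
  B0:   IN=(all ⊤)   OUT={d:+; rest ⊤}
  B1:   IN={d:+; rest ⊤}   OUT={d:+; rest ⊤}
  B2:   IN={d:+; rest ⊤}   OUT={c:+, d:+; rest ⊤}
  B3:   IN={c:+, d:+; rest ⊤}   OUT={d:+; rest ⊤}
  B4:   IN={d:+; rest ⊤}   OUT={d:+, e:+; rest ⊤}

Merge at B2: IN[B2] = OUT[B1] = {a: ⊤, b: ⊤, c: ⊤, d: +, e: ⊤, f: ⊤}

Answer: {a: ⊤, b: ⊤, c: ⊤, d: +, e: ⊤, f: ⊤}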